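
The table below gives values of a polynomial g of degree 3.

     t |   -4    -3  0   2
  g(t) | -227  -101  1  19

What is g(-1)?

-5

Using the Lagrange interpolation formula with nodes -4, -3, 0, 2:
  L_0(t) = (t + 3)t(t - 2) / -24
  L_1(t) = (t + 4)t(t - 2) / 15
  L_2(t) = (t + 4)(t + 3)(t - 2) / -24
  L_3(t) = (t + 4)(t + 3)t / 60
Then g(t) = -227·L_0(t) - 101·L_1(t) + 1·L_2(t) + 19·L_3(t).
Expanding and collecting terms gives g(t) = 3t^3 - 2t^2 + t + 1.
Evaluating at t = -1: g(-1) = -5.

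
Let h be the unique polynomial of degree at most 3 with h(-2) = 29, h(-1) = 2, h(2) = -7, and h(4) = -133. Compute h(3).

Write h(u) = au^3 + bu^2 + cu + d. Substituting each data point gives a linear system:
  -8a + 4b - 2c + d = 29
  -a + b - c + d = 2
  8a + 4b + 2c + d = -7
  64a + 16b + 4c + d = -133
Solving the system yields a = -3, b = 3, c = 3, d = -1.
So h(u) = -3u³ + 3u² + 3u - 1.
Then h(3) = -46.

-46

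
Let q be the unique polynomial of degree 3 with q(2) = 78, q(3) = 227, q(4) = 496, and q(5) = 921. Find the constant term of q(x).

Write q(x) = ax^3 + bx^2 + cx + d. Substituting each data point gives a linear system:
  8a + 4b + 2c + d = 78
  27a + 9b + 3c + d = 227
  64a + 16b + 4c + d = 496
  125a + 25b + 5c + d = 921
Solving the system yields a = 6, b = 6, c = 5, d = -4.
So q(x) = 6x³ + 6x² + 5x - 4.
The constant term is -4.

-4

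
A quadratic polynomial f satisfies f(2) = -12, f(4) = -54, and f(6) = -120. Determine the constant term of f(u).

Write f(u) = au^2 + bu + c. Substituting each data point gives a linear system:
  4a + 2b + c = -12
  16a + 4b + c = -54
  36a + 6b + c = -120
Solving the system yields a = -3, b = -3, c = 6.
So f(u) = -3u² - 3u + 6.
The constant term is 6.

6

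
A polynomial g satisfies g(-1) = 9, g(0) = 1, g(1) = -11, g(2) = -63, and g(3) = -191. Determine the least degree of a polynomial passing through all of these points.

Forward differences of the values at x = -1, 0, 1, 2, 3:
  g  : 9  1  -11  -63  -191
  Δ  : -8  -12  -52  -128
  Δ^2: -4  -40  -76
  Δ^3: -36  -36
  Δ^4: 0
The third differences are constant (-36) and nonzero, while all higher differences vanish, so the minimal degree is 3.

3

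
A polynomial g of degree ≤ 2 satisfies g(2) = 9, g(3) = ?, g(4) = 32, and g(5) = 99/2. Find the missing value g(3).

37/2

On equispaced nodes a degree-2 polynomial has vanishing third forward difference, so
  - g(2) + 3·g(3) - 3·g(4) + g(5) = 0.
Substituting the known values and solving for g(3):
  3·g(3) = 111/2
  g(3) = 37/2.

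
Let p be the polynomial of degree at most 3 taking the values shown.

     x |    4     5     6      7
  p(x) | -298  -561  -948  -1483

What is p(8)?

Using the Lagrange interpolation formula with nodes 4, 5, 6, 7:
  L_0(x) = (x - 5)(x - 6)(x - 7) / -6
  L_1(x) = (x - 4)(x - 6)(x - 7) / 2
  L_2(x) = (x - 4)(x - 5)(x - 7) / -2
  L_3(x) = (x - 4)(x - 5)(x - 6) / 6
Then p(x) = -298·L_0(x) - 561·L_1(x) - 948·L_2(x) - 1483·L_3(x).
Expanding and collecting terms gives p(x) = -4x^3 - 2x^2 - x - 6.
Evaluating at x = 8: p(8) = -2190.

-2190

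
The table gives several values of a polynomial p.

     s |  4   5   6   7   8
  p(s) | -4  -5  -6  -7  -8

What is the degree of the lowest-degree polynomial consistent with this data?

1

Forward differences of the values at s = 4, 5, 6, 7, 8:
  p  : -4  -5  -6  -7  -8
  Δ  : -1  -1  -1  -1
  Δ^2: 0  0  0
  Δ^3: 0  0
  Δ^4: 0
The first differences are constant (-1) and nonzero, while all higher differences vanish, so the minimal degree is 1.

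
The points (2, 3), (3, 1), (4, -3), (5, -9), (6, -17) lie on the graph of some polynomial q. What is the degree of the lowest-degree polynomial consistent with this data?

2

Forward differences of the values at s = 2, 3, 4, 5, 6:
  q  : 3  1  -3  -9  -17
  Δ  : -2  -4  -6  -8
  Δ^2: -2  -2  -2
  Δ^3: 0  0
  Δ^4: 0
The second differences are constant (-2) and nonzero, while all higher differences vanish, so the minimal degree is 2.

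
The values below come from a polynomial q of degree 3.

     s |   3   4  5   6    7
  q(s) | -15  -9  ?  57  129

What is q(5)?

13

On equispaced nodes a degree-3 polynomial has vanishing fourth forward difference, so
  q(3) - 4·q(4) + 6·q(5) - 4·q(6) + q(7) = 0.
Substituting the known values and solving for q(5):
  6·q(5) = 78
  q(5) = 13.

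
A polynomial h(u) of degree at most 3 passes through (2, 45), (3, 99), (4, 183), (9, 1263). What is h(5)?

Using the Lagrange interpolation formula with nodes 2, 3, 4, 9:
  L_0(u) = (u - 3)(u - 4)(u - 9) / -14
  L_1(u) = (u - 2)(u - 4)(u - 9) / 6
  L_2(u) = (u - 2)(u - 3)(u - 9) / -10
  L_3(u) = (u - 2)(u - 3)(u - 4) / 210
Then h(u) = 45·L_0(u) + 99·L_1(u) + 183·L_2(u) + 1263·L_3(u).
Expanding and collecting terms gives h(u) = u^3 + 6u^2 + 5u + 3.
Evaluating at u = 5: h(5) = 303.

303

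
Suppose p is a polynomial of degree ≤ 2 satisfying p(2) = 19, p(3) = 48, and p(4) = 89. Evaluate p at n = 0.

Using the Lagrange interpolation formula with nodes 2, 3, 4:
  L_0(n) = (n - 3)(n - 4) / 2
  L_1(n) = (n - 2)(n - 4) / -1
  L_2(n) = (n - 2)(n - 3) / 2
Then p(n) = 19·L_0(n) + 48·L_1(n) + 89·L_2(n).
Expanding and collecting terms gives p(n) = 6n^2 - n - 3.
Evaluating at n = 0: p(0) = -3.

-3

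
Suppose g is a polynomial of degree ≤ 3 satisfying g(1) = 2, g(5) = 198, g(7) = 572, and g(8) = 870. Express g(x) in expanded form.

g(x) = 2x^3 - 3x^2 + 5x - 2

Using the Lagrange interpolation formula with nodes 1, 5, 7, 8:
  L_0(x) = (x - 5)(x - 7)(x - 8) / -168
  L_1(x) = (x - 1)(x - 7)(x - 8) / 24
  L_2(x) = (x - 1)(x - 5)(x - 8) / -12
  L_3(x) = (x - 1)(x - 5)(x - 7) / 21
Then g(x) = 2·L_0(x) + 198·L_1(x) + 572·L_2(x) + 870·L_3(x).
Expanding and collecting terms gives g(x) = 2x^3 - 3x^2 + 5x - 2.
Check: g(5) = 198. ✓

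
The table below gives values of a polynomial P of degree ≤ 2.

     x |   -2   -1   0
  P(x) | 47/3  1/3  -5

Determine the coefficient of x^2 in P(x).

Write P(x) = ax^2 + bx + c. Substituting each data point gives a linear system:
  4a - 2b + c = 47/3
  a - b + c = 1/3
  c = -5
Solving the system yields a = 5, b = -1/3, c = -5.
So P(x) = 5x² - (1/3)x - 5.
The leading coefficient is 5.

5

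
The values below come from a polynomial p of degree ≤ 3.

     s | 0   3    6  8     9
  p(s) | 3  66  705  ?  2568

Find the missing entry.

1771

The 4 known points determine the degree-3 polynomial uniquely.
Write p(s) = as^3 + bs^2 + cs + d. Substituting each data point gives a linear system:
  d = 3
  27a + 9b + 3c + d = 66
  216a + 36b + 6c + d = 705
  729a + 81b + 9c + d = 2568
Solving the system yields a = 4, b = -4, c = -3, d = 3.
So p(s) = 4s^3 - 4s^2 - 3s + 3.
Then p(8) = 1771.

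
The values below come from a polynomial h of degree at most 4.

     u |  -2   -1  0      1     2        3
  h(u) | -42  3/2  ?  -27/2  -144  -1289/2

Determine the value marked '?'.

On equispaced nodes a degree-4 polynomial has vanishing fifth forward difference, so
  - h(-2) + 5·h(-1) - 10·h(0) + 10·h(1) - 5·h(2) + h(3) = 0.
Substituting the known values and solving for h(0):
  -10·h(0) = 10
  h(0) = -1.

-1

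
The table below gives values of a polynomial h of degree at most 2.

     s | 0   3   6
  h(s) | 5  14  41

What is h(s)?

h(s) = s^2 + 5

Write h(s) = as^2 + bs + c. Substituting each data point gives a linear system:
  c = 5
  9a + 3b + c = 14
  36a + 6b + c = 41
Solving the system yields a = 1, b = 0, c = 5.
So h(s) = s² + 5.
Check: h(0) = 5. ✓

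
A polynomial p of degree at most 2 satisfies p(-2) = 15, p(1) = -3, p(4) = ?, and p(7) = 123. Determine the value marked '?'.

The 3 known points determine the degree-2 polynomial uniquely.
Write p(t) = at^2 + bt + c. Substituting each data point gives a linear system:
  4a - 2b + c = 15
  a + b + c = -3
  49a + 7b + c = 123
Solving the system yields a = 3, b = -3, c = -3.
So p(t) = 3t^2 - 3t - 3.
Then p(4) = 33.

33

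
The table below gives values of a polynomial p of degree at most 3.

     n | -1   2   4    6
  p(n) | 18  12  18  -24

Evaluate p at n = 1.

6

Write p(n) = an^3 + bn^2 + cn + d. Substituting each data point gives a linear system:
  -a + b - c + d = 18
  8a + 4b + 2c + d = 12
  64a + 16b + 4c + d = 18
  216a + 36b + 6c + d = -24
Solving the system yields a = -1, b = 6, c = -5, d = 6.
So p(n) = -n^3 + 6n^2 - 5n + 6.
Then p(1) = 6.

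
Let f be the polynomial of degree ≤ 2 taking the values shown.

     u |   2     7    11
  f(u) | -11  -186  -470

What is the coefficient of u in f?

1

Write f(u) = au^2 + bu + c. Substituting each data point gives a linear system:
  4a + 2b + c = -11
  49a + 7b + c = -186
  121a + 11b + c = -470
Solving the system yields a = -4, b = 1, c = 3.
So f(u) = -4u² + u + 3.
The coefficient of u is 1.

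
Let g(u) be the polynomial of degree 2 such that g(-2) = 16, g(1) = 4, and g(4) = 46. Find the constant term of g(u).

2

Write g(u) = au^2 + bu + c. Substituting each data point gives a linear system:
  4a - 2b + c = 16
  a + b + c = 4
  16a + 4b + c = 46
Solving the system yields a = 3, b = -1, c = 2.
So g(u) = 3u² - u + 2.
The constant term is 2.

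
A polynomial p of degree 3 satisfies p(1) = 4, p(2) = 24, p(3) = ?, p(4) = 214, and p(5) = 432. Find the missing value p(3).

On equispaced nodes a degree-3 polynomial has vanishing fourth forward difference, so
  p(1) - 4·p(2) + 6·p(3) - 4·p(4) + p(5) = 0.
Substituting the known values and solving for p(3):
  6·p(3) = 516
  p(3) = 86.

86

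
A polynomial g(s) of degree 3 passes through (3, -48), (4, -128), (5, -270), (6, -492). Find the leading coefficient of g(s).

Write g(s) = as^3 + bs^2 + cs + d. Substituting each data point gives a linear system:
  27a + 9b + 3c + d = -48
  64a + 16b + 4c + d = -128
  125a + 25b + 5c + d = -270
  216a + 36b + 6c + d = -492
Solving the system yields a = -3, b = 5, c = -4, d = 0.
So g(s) = -3s³ + 5s² - 4s.
The leading coefficient is -3.

-3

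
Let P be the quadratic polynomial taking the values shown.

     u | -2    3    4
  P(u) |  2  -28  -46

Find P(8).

-158

Using the Lagrange interpolation formula with nodes -2, 3, 4:
  L_0(u) = (u - 3)(u - 4) / 30
  L_1(u) = (u + 2)(u - 4) / -5
  L_2(u) = (u + 2)(u - 3) / 6
Then P(u) = 2·L_0(u) - 28·L_1(u) - 46·L_2(u).
Expanding and collecting terms gives P(u) = -2u² - 4u + 2.
Evaluating at u = 8: P(8) = -158.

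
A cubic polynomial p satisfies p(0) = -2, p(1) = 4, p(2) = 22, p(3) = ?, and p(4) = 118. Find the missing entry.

The 4 known points determine the degree-3 polynomial uniquely.
Write p(u) = au^3 + bu^2 + cu + d. Substituting each data point gives a linear system:
  d = -2
  a + b + c + d = 4
  8a + 4b + 2c + d = 22
  64a + 16b + 4c + d = 118
Solving the system yields a = 1, b = 3, c = 2, d = -2.
So p(u) = u^3 + 3u^2 + 2u - 2.
Then p(3) = 58.

58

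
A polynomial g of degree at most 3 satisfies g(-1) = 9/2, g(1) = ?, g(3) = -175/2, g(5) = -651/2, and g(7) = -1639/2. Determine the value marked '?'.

-19/2

The 4 known points determine the degree-3 polynomial uniquely.
Write g(t) = at^3 + bt^2 + ct + d. Substituting each data point gives a linear system:
  -a + b - c + d = 9/2
  27a + 9b + 3c + d = -175/2
  125a + 25b + 5c + d = -651/2
  343a + 49b + 7c + d = -1639/2
Solving the system yields a = -2, b = -2, c = -5, d = -1/2.
So g(t) = -2t^3 - 2t^2 - 5t - 1/2.
Then g(1) = -19/2.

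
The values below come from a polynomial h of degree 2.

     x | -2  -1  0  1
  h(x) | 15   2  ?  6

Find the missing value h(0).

-1

On equispaced nodes a degree-2 polynomial has vanishing third forward difference, so
  - h(-2) + 3·h(-1) - 3·h(0) + h(1) = 0.
Substituting the known values and solving for h(0):
  -3·h(0) = 3
  h(0) = -1.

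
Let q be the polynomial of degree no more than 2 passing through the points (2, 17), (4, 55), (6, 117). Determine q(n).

Write q(n) = an^2 + bn + c. Substituting each data point gives a linear system:
  4a + 2b + c = 17
  16a + 4b + c = 55
  36a + 6b + c = 117
Solving the system yields a = 3, b = 1, c = 3.
So q(n) = 3n^2 + n + 3.
Check: q(2) = 17. ✓

q(n) = 3n^2 + n + 3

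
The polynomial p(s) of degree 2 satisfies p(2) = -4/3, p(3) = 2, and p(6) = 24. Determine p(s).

Write p(s) = as^2 + bs + c. Substituting each data point gives a linear system:
  4a + 2b + c = -4/3
  9a + 3b + c = 2
  36a + 6b + c = 24
Solving the system yields a = 1, b = -5/3, c = -2.
So p(s) = s² - (5/3)s - 2.
Check: p(6) = 24. ✓

p(s) = s^2 - (5/3)s - 2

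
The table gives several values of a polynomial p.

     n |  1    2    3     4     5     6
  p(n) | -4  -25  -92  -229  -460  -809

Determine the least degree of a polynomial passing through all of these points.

Forward differences of the values at n = 1, 2, 3, 4, 5, 6:
  p  : -4  -25  -92  -229  -460  -809
  Δ  : -21  -67  -137  -231  -349
  Δ^2: -46  -70  -94  -118
  Δ^3: -24  -24  -24
  Δ^4: 0  0
  Δ^5: 0
The third differences are constant (-24) and nonzero, while all higher differences vanish, so the minimal degree is 3.

3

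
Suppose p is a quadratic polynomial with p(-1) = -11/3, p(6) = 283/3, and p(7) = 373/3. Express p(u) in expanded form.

Using the Lagrange interpolation formula with nodes -1, 6, 7:
  L_0(u) = (u - 6)(u - 7) / 56
  L_1(u) = (u + 1)(u - 7) / -7
  L_2(u) = (u + 1)(u - 6) / 8
Then p(u) = -11/3·L_0(u) + 283/3·L_1(u) + 373/3·L_2(u).
Expanding and collecting terms gives p(u) = 2u² + 4u - 5/3.
Check: p(7) = 373/3. ✓

p(u) = 2u^2 + 4u - 5/3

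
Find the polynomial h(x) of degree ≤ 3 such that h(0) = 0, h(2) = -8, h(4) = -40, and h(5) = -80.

Using the Lagrange interpolation formula with nodes 0, 2, 4, 5:
  L_0(x) = (x - 2)(x - 4)(x - 5) / -40
  L_1(x) = x(x - 4)(x - 5) / 12
  L_2(x) = x(x - 2)(x - 5) / -8
  L_3(x) = x(x - 2)(x - 4) / 15
Then h(x) = 0·L_0(x) - 8·L_1(x) - 40·L_2(x) - 80·L_3(x).
Expanding and collecting terms gives h(x) = -x^3 + 3x^2 - 6x.
Check: h(4) = -40. ✓

h(x) = -x^3 + 3x^2 - 6x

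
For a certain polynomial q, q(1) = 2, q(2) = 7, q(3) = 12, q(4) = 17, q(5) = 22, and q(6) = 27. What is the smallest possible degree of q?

1

Forward differences of the values at t = 1, 2, 3, 4, 5, 6:
  q  : 2  7  12  17  22  27
  Δ  : 5  5  5  5  5
  Δ^2: 0  0  0  0
  Δ^3: 0  0  0
  Δ^4: 0  0
  Δ^5: 0
The first differences are constant (5) and nonzero, while all higher differences vanish, so the minimal degree is 1.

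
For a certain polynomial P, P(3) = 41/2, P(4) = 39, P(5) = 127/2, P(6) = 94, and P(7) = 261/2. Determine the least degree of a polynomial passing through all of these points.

2

Forward differences of the values at n = 3, 4, 5, 6, 7:
  P  : 41/2  39  127/2  94  261/2
  Δ  : 37/2  49/2  61/2  73/2
  Δ^2: 6  6  6
  Δ^3: 0  0
  Δ^4: 0
The second differences are constant (6) and nonzero, while all higher differences vanish, so the minimal degree is 2.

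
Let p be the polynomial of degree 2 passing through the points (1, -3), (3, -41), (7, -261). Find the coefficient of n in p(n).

5

Write p(n) = an^2 + bn + c. Substituting each data point gives a linear system:
  a + b + c = -3
  9a + 3b + c = -41
  49a + 7b + c = -261
Solving the system yields a = -6, b = 5, c = -2.
So p(n) = -6n^2 + 5n - 2.
The coefficient of n is 5.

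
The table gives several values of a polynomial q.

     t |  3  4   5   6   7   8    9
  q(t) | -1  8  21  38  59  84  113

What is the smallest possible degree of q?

Forward differences of the values at t = 3, 4, 5, 6, 7, 8, 9:
  q  : -1  8  21  38  59  84  113
  Δ  : 9  13  17  21  25  29
  Δ^2: 4  4  4  4  4
  Δ^3: 0  0  0  0
  Δ^4: 0  0  0
  Δ^5: 0  0
  Δ^6: 0
The second differences are constant (4) and nonzero, while all higher differences vanish, so the minimal degree is 2.

2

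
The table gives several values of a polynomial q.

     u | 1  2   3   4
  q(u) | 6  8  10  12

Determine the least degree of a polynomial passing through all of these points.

Forward differences of the values at u = 1, 2, 3, 4:
  q  : 6  8  10  12
  Δ  : 2  2  2
  Δ^2: 0  0
  Δ^3: 0
The first differences are constant (2) and nonzero, while all higher differences vanish, so the minimal degree is 1.

1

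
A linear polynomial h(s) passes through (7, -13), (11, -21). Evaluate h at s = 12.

-23

Using the Lagrange interpolation formula with nodes 7, 11:
  L_0(s) = (s - 11) / -4
  L_1(s) = (s - 7) / 4
Then h(s) = -13·L_0(s) - 21·L_1(s).
Expanding and collecting terms gives h(s) = -2s + 1.
Evaluating at s = 12: h(12) = -23.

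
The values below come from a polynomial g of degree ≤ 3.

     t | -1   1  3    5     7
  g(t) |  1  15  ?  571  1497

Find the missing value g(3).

On equispaced nodes a degree-3 polynomial has vanishing fourth forward difference, so
  g(-1) - 4·g(1) + 6·g(3) - 4·g(5) + g(7) = 0.
Substituting the known values and solving for g(3):
  6·g(3) = 846
  g(3) = 141.

141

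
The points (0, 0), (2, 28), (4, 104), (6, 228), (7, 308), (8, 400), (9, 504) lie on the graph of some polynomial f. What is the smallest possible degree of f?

Divided differences on the nodes 0, 2, 4, 6, 7, 8, 9:
  order 0: 0  28  104  228  308  400  504
  order 1: 14  38  62  80  92  104
  order 2: 6  6  6  6  6
  order 3: 0  0  0  0
  order 4: 0  0  0
  order 5: 0  0
  order 6: 0
The order-2 divided differences are all 6 (nonzero) and every higher order vanishes, so the data lies on a polynomial of degree exactly 2.

2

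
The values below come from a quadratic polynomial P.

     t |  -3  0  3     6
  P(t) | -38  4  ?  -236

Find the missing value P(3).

-62

On equispaced nodes a degree-2 polynomial has vanishing third forward difference, so
  - P(-3) + 3·P(0) - 3·P(3) + P(6) = 0.
Substituting the known values and solving for P(3):
  -3·P(3) = 186
  P(3) = -62.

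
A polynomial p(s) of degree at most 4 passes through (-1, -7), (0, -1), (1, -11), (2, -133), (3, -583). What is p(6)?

Using the Lagrange interpolation formula with nodes -1, 0, 1, 2, 3:
  L_0(s) = s(s - 1)(s - 2)(s - 3) / 24
  L_1(s) = (s + 1)(s - 1)(s - 2)(s - 3) / -6
  L_2(s) = (s + 1)s(s - 2)(s - 3) / 4
  L_3(s) = (s + 1)s(s - 1)(s - 3) / -6
  L_4(s) = (s + 1)s(s - 1)(s - 2) / 24
Then p(s) = -7·L_0(s) - 1·L_1(s) - 11·L_2(s) - 133·L_3(s) - 583·L_4(s).
Expanding and collecting terms gives p(s) = -5s^4 - 6s^3 - 3s^2 + 4s - 1.
Evaluating at s = 6: p(6) = -7861.

-7861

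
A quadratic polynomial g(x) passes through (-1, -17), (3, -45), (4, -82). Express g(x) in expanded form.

g(x) = -6x^2 + 5x - 6

Write g(x) = ax^2 + bx + c. Substituting each data point gives a linear system:
  a - b + c = -17
  9a + 3b + c = -45
  16a + 4b + c = -82
Solving the system yields a = -6, b = 5, c = -6.
So g(x) = -6x^2 + 5x - 6.
Check: g(3) = -45. ✓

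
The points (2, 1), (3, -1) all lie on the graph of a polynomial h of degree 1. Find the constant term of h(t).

Write h(t) = at + b. Substituting each data point gives a linear system:
  2a + b = 1
  3a + b = -1
Solving the system yields a = -2, b = 5.
So h(t) = -2t + 5.
The constant term is 5.

5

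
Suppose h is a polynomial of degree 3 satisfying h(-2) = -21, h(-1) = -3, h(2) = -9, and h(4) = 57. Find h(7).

Using the Lagrange interpolation formula with nodes -2, -1, 2, 4:
  L_0(s) = (s + 1)(s - 2)(s - 4) / -24
  L_1(s) = (s + 2)(s - 2)(s - 4) / 15
  L_2(s) = (s + 2)(s + 1)(s - 4) / -24
  L_3(s) = (s + 2)(s + 1)(s - 2) / 60
Then h(s) = -21·L_0(s) - 3·L_1(s) - 9·L_2(s) + 57·L_3(s).
Expanding and collecting terms gives h(s) = 2s^3 - 3s^2 - 5s - 3.
Evaluating at s = 7: h(7) = 501.

501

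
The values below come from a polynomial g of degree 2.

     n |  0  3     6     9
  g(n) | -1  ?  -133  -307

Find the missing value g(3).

-31

On equispaced nodes a degree-2 polynomial has vanishing third forward difference, so
  - g(0) + 3·g(3) - 3·g(6) + g(9) = 0.
Substituting the known values and solving for g(3):
  3·g(3) = -93
  g(3) = -31.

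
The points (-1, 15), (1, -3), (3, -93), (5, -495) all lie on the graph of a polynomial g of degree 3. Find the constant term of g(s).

Write g(s) = as^3 + bs^2 + cs + d. Substituting each data point gives a linear system:
  -a + b - c + d = 15
  a + b + c + d = -3
  27a + 9b + 3c + d = -93
  125a + 25b + 5c + d = -495
Solving the system yields a = -5, b = 6, c = -4, d = 0.
So g(s) = -5s^3 + 6s^2 - 4s.
The constant term is 0.

0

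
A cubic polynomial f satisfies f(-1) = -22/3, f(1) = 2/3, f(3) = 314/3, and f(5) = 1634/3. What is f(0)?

Using the Lagrange interpolation formula with nodes -1, 1, 3, 5:
  L_0(t) = (t - 1)(t - 3)(t - 5) / -48
  L_1(t) = (t + 1)(t - 3)(t - 5) / 16
  L_2(t) = (t + 1)(t - 1)(t - 5) / -16
  L_3(t) = (t + 1)(t - 1)(t - 3) / 48
Then f(t) = -22/3·L_0(t) + 2/3·L_1(t) + 314/3·L_2(t) + 1634/3·L_3(t).
Expanding and collecting terms gives f(t) = 5t^3 - 3t^2 - t - 1/3.
Evaluating at t = 0: f(0) = -1/3.

-1/3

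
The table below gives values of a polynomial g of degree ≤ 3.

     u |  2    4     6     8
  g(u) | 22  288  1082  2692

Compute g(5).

601

Write g(u) = au^3 + bu^2 + cu + d. Substituting each data point gives a linear system:
  8a + 4b + 2c + d = 22
  64a + 16b + 4c + d = 288
  216a + 36b + 6c + d = 1082
  512a + 64b + 8c + d = 2692
Solving the system yields a = 6, b = -6, c = 1, d = -4.
So g(u) = 6u^3 - 6u^2 + u - 4.
Then g(5) = 601.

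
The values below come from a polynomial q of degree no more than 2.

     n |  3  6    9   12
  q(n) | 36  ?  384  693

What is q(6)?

The 3 known points determine the degree-2 polynomial uniquely.
Write q(n) = an^2 + bn + c. Substituting each data point gives a linear system:
  9a + 3b + c = 36
  81a + 9b + c = 384
  144a + 12b + c = 693
Solving the system yields a = 5, b = -2, c = -3.
So q(n) = 5n² - 2n - 3.
Then q(6) = 165.

165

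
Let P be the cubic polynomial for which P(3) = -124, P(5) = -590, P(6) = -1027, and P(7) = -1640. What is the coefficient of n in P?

-4

Write P(n) = an^3 + bn^2 + cn + d. Substituting each data point gives a linear system:
  27a + 9b + 3c + d = -124
  125a + 25b + 5c + d = -590
  216a + 36b + 6c + d = -1027
  343a + 49b + 7c + d = -1640
Solving the system yields a = -5, b = 2, c = -4, d = 5.
So P(n) = -5n^3 + 2n^2 - 4n + 5.
The coefficient of n is -4.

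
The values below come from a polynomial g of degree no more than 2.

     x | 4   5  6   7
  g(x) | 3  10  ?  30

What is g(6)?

On equispaced nodes a degree-2 polynomial has vanishing third forward difference, so
  - g(4) + 3·g(5) - 3·g(6) + g(7) = 0.
Substituting the known values and solving for g(6):
  -3·g(6) = -57
  g(6) = 19.

19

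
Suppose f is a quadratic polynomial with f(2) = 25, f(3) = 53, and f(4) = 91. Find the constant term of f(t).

Write f(t) = at^2 + bt + c. Substituting each data point gives a linear system:
  4a + 2b + c = 25
  9a + 3b + c = 53
  16a + 4b + c = 91
Solving the system yields a = 5, b = 3, c = -1.
So f(t) = 5t^2 + 3t - 1.
The constant term is -1.

-1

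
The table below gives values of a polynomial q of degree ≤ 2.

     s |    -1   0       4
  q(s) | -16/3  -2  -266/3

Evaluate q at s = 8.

Using the Lagrange interpolation formula with nodes -1, 0, 4:
  L_0(s) = s(s - 4) / 5
  L_1(s) = (s + 1)(s - 4) / -4
  L_2(s) = (s + 1)s / 20
Then q(s) = -16/3·L_0(s) - 2·L_1(s) - 266/3·L_2(s).
Expanding and collecting terms gives q(s) = -5s² - (5/3)s - 2.
Evaluating at s = 8: q(8) = -1006/3.

-1006/3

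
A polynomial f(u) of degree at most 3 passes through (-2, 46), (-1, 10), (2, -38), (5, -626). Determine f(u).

Using the Lagrange interpolation formula with nodes -2, -1, 2, 5:
  L_0(u) = (u + 1)(u - 2)(u - 5) / -28
  L_1(u) = (u + 2)(u - 2)(u - 5) / 18
  L_2(u) = (u + 2)(u + 1)(u - 5) / -36
  L_3(u) = (u + 2)(u + 1)(u - 2) / 126
Then f(u) = 46·L_0(u) + 10·L_1(u) - 38·L_2(u) - 626·L_3(u).
Expanding and collecting terms gives f(u) = -5u^3 - u + 4.
Check: f(-2) = 46. ✓

f(u) = -5u^3 - u + 4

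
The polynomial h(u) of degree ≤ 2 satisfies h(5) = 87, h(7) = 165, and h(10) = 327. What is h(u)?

Write h(u) = au^2 + bu + c. Substituting each data point gives a linear system:
  25a + 5b + c = 87
  49a + 7b + c = 165
  100a + 10b + c = 327
Solving the system yields a = 3, b = 3, c = -3.
So h(u) = 3u^2 + 3u - 3.
Check: h(7) = 165. ✓

h(u) = 3u^2 + 3u - 3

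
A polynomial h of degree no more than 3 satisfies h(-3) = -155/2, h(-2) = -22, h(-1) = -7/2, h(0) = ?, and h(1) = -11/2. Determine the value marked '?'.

The 4 known points determine the degree-3 polynomial uniquely.
Write h(s) = as^3 + bs^2 + cs + d. Substituting each data point gives a linear system:
  -27a + 9b - 3c + d = -155/2
  -8a + 4b - 2c + d = -22
  -a + b - c + d = -7/2
  a + b + c + d = -11/2
Solving the system yields a = 3, b = -1/2, c = -4, d = -4.
So h(s) = 3s^3 - (1/2)s^2 - 4s - 4.
Then h(0) = -4.

-4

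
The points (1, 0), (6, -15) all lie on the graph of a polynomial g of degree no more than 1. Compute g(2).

Using the Lagrange interpolation formula with nodes 1, 6:
  L_0(u) = (u - 6) / -5
  L_1(u) = (u - 1) / 5
Then g(u) = 0·L_0(u) - 15·L_1(u).
Expanding and collecting terms gives g(u) = -3u + 3.
Evaluating at u = 2: g(2) = -3.

-3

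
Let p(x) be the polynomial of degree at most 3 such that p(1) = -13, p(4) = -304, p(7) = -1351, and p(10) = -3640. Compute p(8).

Forward differences of the values at x = 1, 4, 7, 10:
  p  : -13  -304  -1351  -3640
  Δ  : -291  -1047  -2289
  Δ^2: -756  -1242
  Δ^3: -486
The third differences are constant, confirming degree 3.
Interpolating (Newton forward form) and evaluating at x = 8 gives p(8) = -1952.

-1952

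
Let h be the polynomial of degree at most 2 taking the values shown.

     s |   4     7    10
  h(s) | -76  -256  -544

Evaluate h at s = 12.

-796

Write h(s) = as^2 + bs + c. Substituting each data point gives a linear system:
  16a + 4b + c = -76
  49a + 7b + c = -256
  100a + 10b + c = -544
Solving the system yields a = -6, b = 6, c = -4.
So h(s) = -6s^2 + 6s - 4.
Then h(12) = -796.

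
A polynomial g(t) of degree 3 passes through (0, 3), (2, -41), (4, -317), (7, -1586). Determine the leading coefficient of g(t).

-4

Write g(t) = at^3 + bt^2 + ct + d. Substituting each data point gives a linear system:
  d = 3
  8a + 4b + 2c + d = -41
  64a + 16b + 4c + d = -317
  343a + 49b + 7c + d = -1586
Solving the system yields a = -4, b = -5, c = 4, d = 3.
So g(t) = -4t³ - 5t² + 4t + 3.
The leading coefficient is -4.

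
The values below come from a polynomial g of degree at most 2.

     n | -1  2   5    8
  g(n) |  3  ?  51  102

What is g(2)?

On equispaced nodes a degree-2 polynomial has vanishing third forward difference, so
  - g(-1) + 3·g(2) - 3·g(5) + g(8) = 0.
Substituting the known values and solving for g(2):
  3·g(2) = 54
  g(2) = 18.

18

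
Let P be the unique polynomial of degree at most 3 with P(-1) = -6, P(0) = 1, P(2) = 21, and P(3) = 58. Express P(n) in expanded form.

P(n) = 2n^3 - n^2 + 4n + 1

Using the Lagrange interpolation formula with nodes -1, 0, 2, 3:
  L_0(n) = n(n - 2)(n - 3) / -12
  L_1(n) = (n + 1)(n - 2)(n - 3) / 6
  L_2(n) = (n + 1)n(n - 3) / -6
  L_3(n) = (n + 1)n(n - 2) / 12
Then P(n) = -6·L_0(n) + 1·L_1(n) + 21·L_2(n) + 58·L_3(n).
Expanding and collecting terms gives P(n) = 2n^3 - n^2 + 4n + 1.
Check: P(0) = 1. ✓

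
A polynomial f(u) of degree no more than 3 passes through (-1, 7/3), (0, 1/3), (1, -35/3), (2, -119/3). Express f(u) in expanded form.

Write f(u) = au^3 + bu^2 + cu + d. Substituting each data point gives a linear system:
  -a + b - c + d = 7/3
  d = 1/3
  a + b + c + d = -35/3
  8a + 4b + 2c + d = -119/3
Solving the system yields a = -1, b = -5, c = -6, d = 1/3.
So f(u) = -u^3 - 5u^2 - 6u + 1/3.
Check: f(0) = 1/3. ✓

f(u) = -u^3 - 5u^2 - 6u + 1/3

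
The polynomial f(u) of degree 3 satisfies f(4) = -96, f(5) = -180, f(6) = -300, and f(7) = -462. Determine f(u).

f(u) = -u^3 - 3u^2 + 4u

Write f(u) = au^3 + bu^2 + cu + d. Substituting each data point gives a linear system:
  64a + 16b + 4c + d = -96
  125a + 25b + 5c + d = -180
  216a + 36b + 6c + d = -300
  343a + 49b + 7c + d = -462
Solving the system yields a = -1, b = -3, c = 4, d = 0.
So f(u) = -u^3 - 3u^2 + 4u.
Check: f(6) = -300. ✓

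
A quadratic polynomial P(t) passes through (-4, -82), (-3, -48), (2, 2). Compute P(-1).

Using the Lagrange interpolation formula with nodes -4, -3, 2:
  L_0(t) = (t + 3)(t - 2) / 6
  L_1(t) = (t + 4)(t - 2) / -5
  L_2(t) = (t + 4)(t + 3) / 30
Then P(t) = -82·L_0(t) - 48·L_1(t) + 2·L_2(t).
Expanding and collecting terms gives P(t) = -4t^2 + 6t + 6.
Evaluating at t = -1: P(-1) = -4.

-4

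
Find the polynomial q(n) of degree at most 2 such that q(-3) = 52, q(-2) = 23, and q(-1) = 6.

q(n) = 6n^2 + n + 1

Using the Lagrange interpolation formula with nodes -3, -2, -1:
  L_0(n) = (n + 2)(n + 1) / 2
  L_1(n) = (n + 3)(n + 1) / -1
  L_2(n) = (n + 3)(n + 2) / 2
Then q(n) = 52·L_0(n) + 23·L_1(n) + 6·L_2(n).
Expanding and collecting terms gives q(n) = 6n^2 + n + 1.
Check: q(-1) = 6. ✓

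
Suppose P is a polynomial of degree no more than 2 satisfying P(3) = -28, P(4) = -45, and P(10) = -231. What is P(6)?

Write P(s) = as^2 + bs + c. Substituting each data point gives a linear system:
  9a + 3b + c = -28
  16a + 4b + c = -45
  100a + 10b + c = -231
Solving the system yields a = -2, b = -3, c = -1.
So P(s) = -2s^2 - 3s - 1.
Then P(6) = -91.

-91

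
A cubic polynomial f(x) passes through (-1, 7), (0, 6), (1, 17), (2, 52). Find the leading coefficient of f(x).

2

Write f(x) = ax^3 + bx^2 + cx + d. Substituting each data point gives a linear system:
  -a + b - c + d = 7
  d = 6
  a + b + c + d = 17
  8a + 4b + 2c + d = 52
Solving the system yields a = 2, b = 6, c = 3, d = 6.
So f(x) = 2x^3 + 6x^2 + 3x + 6.
The leading coefficient is 2.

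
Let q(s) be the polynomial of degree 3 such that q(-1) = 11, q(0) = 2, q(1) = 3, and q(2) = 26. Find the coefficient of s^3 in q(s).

Write q(s) = as^3 + bs^2 + cs + d. Substituting each data point gives a linear system:
  -a + b - c + d = 11
  d = 2
  a + b + c + d = 3
  8a + 4b + 2c + d = 26
Solving the system yields a = 2, b = 5, c = -6, d = 2.
So q(s) = 2s^3 + 5s^2 - 6s + 2.
The leading coefficient is 2.

2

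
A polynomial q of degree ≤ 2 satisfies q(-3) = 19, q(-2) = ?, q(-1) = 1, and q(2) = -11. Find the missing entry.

The 3 known points determine the degree-2 polynomial uniquely.
Write q(s) = as^2 + bs + c. Substituting each data point gives a linear system:
  9a - 3b + c = 19
  a - b + c = 1
  4a + 2b + c = -11
Solving the system yields a = 1, b = -5, c = -5.
So q(s) = s^2 - 5s - 5.
Then q(-2) = 9.

9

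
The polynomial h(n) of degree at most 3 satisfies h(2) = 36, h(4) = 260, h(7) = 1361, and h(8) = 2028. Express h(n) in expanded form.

Using the Lagrange interpolation formula with nodes 2, 4, 7, 8:
  L_0(n) = (n - 4)(n - 7)(n - 8) / -60
  L_1(n) = (n - 2)(n - 7)(n - 8) / 24
  L_2(n) = (n - 2)(n - 4)(n - 8) / -15
  L_3(n) = (n - 2)(n - 4)(n - 7) / 24
Then h(n) = 36·L_0(n) + 260·L_1(n) + 1361·L_2(n) + 2028·L_3(n).
Expanding and collecting terms gives h(n) = 4n^3 - n^2 + 6n - 4.
Check: h(2) = 36. ✓

h(n) = 4n^3 - n^2 + 6n - 4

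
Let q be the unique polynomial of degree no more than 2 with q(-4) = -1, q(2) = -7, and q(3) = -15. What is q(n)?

Using the Lagrange interpolation formula with nodes -4, 2, 3:
  L_0(n) = (n - 2)(n - 3) / 42
  L_1(n) = (n + 4)(n - 3) / -6
  L_2(n) = (n + 4)(n - 2) / 7
Then q(n) = -1·L_0(n) - 7·L_1(n) - 15·L_2(n).
Expanding and collecting terms gives q(n) = -n² - 3n + 3.
Check: q(2) = -7. ✓

q(n) = -n^2 - 3n + 3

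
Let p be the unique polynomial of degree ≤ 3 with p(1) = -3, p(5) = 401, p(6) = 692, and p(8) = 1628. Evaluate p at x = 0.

-4

Write p(x) = ax^3 + bx^2 + cx + d. Substituting each data point gives a linear system:
  a + b + c + d = -3
  125a + 25b + 5c + d = 401
  216a + 36b + 6c + d = 692
  512a + 64b + 8c + d = 1628
Solving the system yields a = 3, b = 2, c = -4, d = -4.
So p(x) = 3x^3 + 2x^2 - 4x - 4.
Then p(0) = -4.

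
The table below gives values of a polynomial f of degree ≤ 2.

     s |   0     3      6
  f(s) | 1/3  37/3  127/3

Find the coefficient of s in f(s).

Write f(s) = as^2 + bs + c. Substituting each data point gives a linear system:
  c = 1/3
  9a + 3b + c = 37/3
  36a + 6b + c = 127/3
Solving the system yields a = 1, b = 1, c = 1/3.
So f(s) = s^2 + s + 1/3.
The coefficient of s is 1.

1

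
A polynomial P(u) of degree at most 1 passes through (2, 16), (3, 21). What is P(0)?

6

Write P(u) = au + b. Substituting each data point gives a linear system:
  2a + b = 16
  3a + b = 21
Solving the system yields a = 5, b = 6.
So P(u) = 5u + 6.
Then P(0) = 6.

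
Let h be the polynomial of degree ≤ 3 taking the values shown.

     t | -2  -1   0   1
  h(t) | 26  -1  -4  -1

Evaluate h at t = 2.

Forward differences of the values at t = -2, -1, 0, 1:
  h  : 26  -1  -4  -1
  Δ  : -27  -3  3
  Δ^2: 24  6
  Δ^3: -18
The third differences are constant, confirming degree 3.
Interpolating (Newton forward form) and evaluating at t = 2 gives h(2) = -10.

-10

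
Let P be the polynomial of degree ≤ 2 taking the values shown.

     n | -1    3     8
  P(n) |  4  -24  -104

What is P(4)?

-36

Using the Lagrange interpolation formula with nodes -1, 3, 8:
  L_0(n) = (n - 3)(n - 8) / 36
  L_1(n) = (n + 1)(n - 8) / -20
  L_2(n) = (n + 1)(n - 3) / 45
Then P(n) = 4·L_0(n) - 24·L_1(n) - 104·L_2(n).
Expanding and collecting terms gives P(n) = -n^2 - 5n.
Evaluating at n = 4: P(4) = -36.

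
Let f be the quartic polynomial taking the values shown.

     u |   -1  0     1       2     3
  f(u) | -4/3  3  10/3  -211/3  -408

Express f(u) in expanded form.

f(u) = -5u^4 - (5/3)u^3 + 3u^2 + 4u + 3

Write f(u) = au^4 + bu^3 + cu^2 + du + e. Substituting each data point gives a linear system:
  a - b + c - d + e = -4/3
  e = 3
  a + b + c + d + e = 10/3
  16a + 8b + 4c + 2d + e = -211/3
  81a + 27b + 9c + 3d + e = -408
Solving the system yields a = -5, b = -5/3, c = 3, d = 4, e = 3.
So f(u) = -5u^4 - (5/3)u^3 + 3u^2 + 4u + 3.
Check: f(1) = 10/3. ✓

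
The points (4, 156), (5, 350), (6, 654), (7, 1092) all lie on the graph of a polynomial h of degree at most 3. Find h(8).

Using the Lagrange interpolation formula with nodes 4, 5, 6, 7:
  L_0(s) = (s - 5)(s - 6)(s - 7) / -6
  L_1(s) = (s - 4)(s - 6)(s - 7) / 2
  L_2(s) = (s - 4)(s - 5)(s - 7) / -2
  L_3(s) = (s - 4)(s - 5)(s - 6) / 6
Then h(s) = 156·L_0(s) + 350·L_1(s) + 654·L_2(s) + 1092·L_3(s).
Expanding and collecting terms gives h(s) = 4s^3 - 5s^2 - 5s.
Evaluating at s = 8: h(8) = 1688.

1688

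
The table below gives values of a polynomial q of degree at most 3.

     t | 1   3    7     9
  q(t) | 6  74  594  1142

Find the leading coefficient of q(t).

1

Write q(t) = at^3 + bt^2 + ct + d. Substituting each data point gives a linear system:
  a + b + c + d = 6
  27a + 9b + 3c + d = 74
  343a + 49b + 7c + d = 594
  729a + 81b + 9c + d = 1142
Solving the system yields a = 1, b = 5, c = 1, d = -1.
So q(t) = t³ + 5t² + t - 1.
The leading coefficient is 1.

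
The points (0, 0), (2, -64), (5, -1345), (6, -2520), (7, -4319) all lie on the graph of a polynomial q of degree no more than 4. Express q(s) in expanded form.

Using the Lagrange interpolation formula with nodes 0, 2, 5, 6, 7:
  L_0(s) = (s - 2)(s - 5)(s - 6)(s - 7) / 420
  L_1(s) = s(s - 5)(s - 6)(s - 7) / -120
  L_2(s) = s(s - 2)(s - 6)(s - 7) / 30
  L_3(s) = s(s - 2)(s - 5)(s - 7) / -24
  L_4(s) = s(s - 2)(s - 5)(s - 6) / 70
Then q(s) = 0·L_0(s) - 64·L_1(s) - 1345·L_2(s) - 2520·L_3(s) - 4319·L_4(s).
Expanding and collecting terms gives q(s) = -s⁴ - 5s³ - 5s² + 6s.
Check: q(0) = 0. ✓

q(s) = -s^4 - 5s^3 - 5s^2 + 6s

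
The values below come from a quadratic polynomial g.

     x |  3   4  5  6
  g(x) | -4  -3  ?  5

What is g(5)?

On equispaced nodes a degree-2 polynomial has vanishing third forward difference, so
  - g(3) + 3·g(4) - 3·g(5) + g(6) = 0.
Substituting the known values and solving for g(5):
  -3·g(5) = 0
  g(5) = 0.

0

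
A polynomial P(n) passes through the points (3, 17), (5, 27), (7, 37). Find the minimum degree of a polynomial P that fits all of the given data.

Forward differences of the values at n = 3, 5, 7:
  P  : 17  27  37
  Δ  : 10  10
  Δ^2: 0
The first differences are constant (10) and nonzero, while all higher differences vanish, so the minimal degree is 1.

1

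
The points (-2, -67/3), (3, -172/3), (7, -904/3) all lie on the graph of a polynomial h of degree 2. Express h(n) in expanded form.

Using the Lagrange interpolation formula with nodes -2, 3, 7:
  L_0(n) = (n - 3)(n - 7) / 45
  L_1(n) = (n + 2)(n - 7) / -20
  L_2(n) = (n + 2)(n - 3) / 36
Then h(n) = -67/3·L_0(n) - 172/3·L_1(n) - 904/3·L_2(n).
Expanding and collecting terms gives h(n) = -6n^2 - n - 1/3.
Check: h(7) = -904/3. ✓

h(n) = -6n^2 - n - 1/3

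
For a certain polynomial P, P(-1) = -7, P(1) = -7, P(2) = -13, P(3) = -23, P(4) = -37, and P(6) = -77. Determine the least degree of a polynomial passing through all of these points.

Divided differences on the nodes -1, 1, 2, 3, 4, 6:
  order 0: -7  -7  -13  -23  -37  -77
  order 1: 0  -6  -10  -14  -20
  order 2: -2  -2  -2  -2
  order 3: 0  0  0
  order 4: 0  0
  order 5: 0
The order-2 divided differences are all -2 (nonzero) and every higher order vanishes, so the data lies on a polynomial of degree exactly 2.

2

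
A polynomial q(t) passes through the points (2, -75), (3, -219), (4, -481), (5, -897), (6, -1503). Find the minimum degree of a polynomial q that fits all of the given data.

3

Forward differences of the values at t = 2, 3, 4, 5, 6:
  q  : -75  -219  -481  -897  -1503
  Δ  : -144  -262  -416  -606
  Δ^2: -118  -154  -190
  Δ^3: -36  -36
  Δ^4: 0
The third differences are constant (-36) and nonzero, while all higher differences vanish, so the minimal degree is 3.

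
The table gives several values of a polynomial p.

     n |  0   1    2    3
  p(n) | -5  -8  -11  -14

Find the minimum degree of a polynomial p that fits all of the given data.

1

Forward differences of the values at n = 0, 1, 2, 3:
  p  : -5  -8  -11  -14
  Δ  : -3  -3  -3
  Δ^2: 0  0
  Δ^3: 0
The first differences are constant (-3) and nonzero, while all higher differences vanish, so the minimal degree is 1.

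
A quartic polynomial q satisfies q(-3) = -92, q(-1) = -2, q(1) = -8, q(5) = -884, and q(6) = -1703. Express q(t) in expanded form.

q(t) = -t^4 - t^3 - 5t^2 - 2t + 1

Write q(t) = at^4 + bt^3 + ct^2 + dt + e. Substituting each data point gives a linear system:
  81a - 27b + 9c - 3d + e = -92
  a - b + c - d + e = -2
  a + b + c + d + e = -8
  625a + 125b + 25c + 5d + e = -884
  1296a + 216b + 36c + 6d + e = -1703
Solving the system yields a = -1, b = -1, c = -5, d = -2, e = 1.
So q(t) = -t^4 - t^3 - 5t^2 - 2t + 1.
Check: q(5) = -884. ✓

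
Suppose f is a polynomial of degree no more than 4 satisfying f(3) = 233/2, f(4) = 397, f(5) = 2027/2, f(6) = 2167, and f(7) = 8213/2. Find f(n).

Write f(n) = an^4 + bn^3 + cn^2 + dn + e. Substituting each data point gives a linear system:
  81a + 27b + 9c + 3d + e = 233/2
  256a + 64b + 16c + 4d + e = 397
  625a + 125b + 25c + 5d + e = 2027/2
  1296a + 216b + 36c + 6d + e = 2167
  2401a + 343b + 49c + 7d + e = 8213/2
Solving the system yields a = 2, b = -5/2, c = 4, d = -5, e = 1.
So f(n) = 2n^4 - (5/2)n^3 + 4n^2 - 5n + 1.
Check: f(6) = 2167. ✓

f(n) = 2n^4 - (5/2)n^3 + 4n^2 - 5n + 1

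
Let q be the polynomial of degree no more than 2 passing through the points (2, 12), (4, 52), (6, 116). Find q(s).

Using the Lagrange interpolation formula with nodes 2, 4, 6:
  L_0(s) = (s - 4)(s - 6) / 8
  L_1(s) = (s - 2)(s - 6) / -4
  L_2(s) = (s - 2)(s - 4) / 8
Then q(s) = 12·L_0(s) + 52·L_1(s) + 116·L_2(s).
Expanding and collecting terms gives q(s) = 3s^2 + 2s - 4.
Check: q(6) = 116. ✓

q(s) = 3s^2 + 2s - 4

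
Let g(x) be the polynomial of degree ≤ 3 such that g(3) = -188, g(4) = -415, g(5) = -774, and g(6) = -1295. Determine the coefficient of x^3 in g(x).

Write g(x) = ax^3 + bx^2 + cx + d. Substituting each data point gives a linear system:
  27a + 9b + 3c + d = -188
  64a + 16b + 4c + d = -415
  125a + 25b + 5c + d = -774
  216a + 36b + 6c + d = -1295
Solving the system yields a = -5, b = -6, c = 0, d = 1.
So g(x) = -5x^3 - 6x^2 + 1.
The leading coefficient is -5.

-5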